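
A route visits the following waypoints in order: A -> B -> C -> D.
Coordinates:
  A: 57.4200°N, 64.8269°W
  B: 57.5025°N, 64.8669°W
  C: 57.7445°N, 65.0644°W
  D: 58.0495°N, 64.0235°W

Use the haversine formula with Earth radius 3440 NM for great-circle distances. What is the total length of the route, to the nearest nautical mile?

Leg distances:
A→B: 5.1 NM  (cumulative 5.1 NM)
B→C: 15.9 NM  (cumulative 21.0 NM)
C→D: 37.9 NM  (cumulative 58.9 NM)
Total route length ≈ 59 NM.

59 NM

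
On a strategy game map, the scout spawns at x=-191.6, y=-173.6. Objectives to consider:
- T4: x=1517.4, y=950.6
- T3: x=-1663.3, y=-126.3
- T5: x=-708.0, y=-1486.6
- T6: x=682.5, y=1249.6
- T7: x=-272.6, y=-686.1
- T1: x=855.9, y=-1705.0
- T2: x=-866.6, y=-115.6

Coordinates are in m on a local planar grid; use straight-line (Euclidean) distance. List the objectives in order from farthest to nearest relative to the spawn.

T4, T1, T6, T3, T5, T2, T7

Computing each straight-line distance from x=-191.6, y=-173.6:
T4 x=1517.4, y=950.6: 2045.6 m
T1 x=855.9, y=-1705.0: 1855.4 m
T6 x=682.5, y=1249.6: 1670.2 m
T3 x=-1663.3, y=-126.3: 1472.5 m
T5 x=-708.0, y=-1486.6: 1410.9 m
T2 x=-866.6, y=-115.6: 677.5 m
T7 x=-272.6, y=-686.1: 518.9 m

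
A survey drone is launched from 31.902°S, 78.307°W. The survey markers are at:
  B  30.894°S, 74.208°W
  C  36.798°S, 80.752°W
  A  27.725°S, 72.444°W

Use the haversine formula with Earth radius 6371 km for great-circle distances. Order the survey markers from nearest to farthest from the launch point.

B, C, A

Distances from the launch point:
B 30.894°S, 74.208°W: 404.8 km
C 36.798°S, 80.752°W: 588.8 km
A 27.725°S, 72.444°W: 731.7 km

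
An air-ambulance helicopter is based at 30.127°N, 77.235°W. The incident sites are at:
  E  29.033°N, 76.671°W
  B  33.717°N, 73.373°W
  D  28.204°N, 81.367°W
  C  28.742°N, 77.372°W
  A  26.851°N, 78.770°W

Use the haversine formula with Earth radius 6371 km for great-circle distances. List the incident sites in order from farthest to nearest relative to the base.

B, D, A, C, E

Distances from the base:
B 33.717°N, 73.373°W: 540.5 km
D 28.204°N, 81.367°W: 454.6 km
A 26.851°N, 78.770°W: 393.9 km
C 28.742°N, 77.372°W: 154.6 km
E 29.033°N, 76.671°W: 133.3 km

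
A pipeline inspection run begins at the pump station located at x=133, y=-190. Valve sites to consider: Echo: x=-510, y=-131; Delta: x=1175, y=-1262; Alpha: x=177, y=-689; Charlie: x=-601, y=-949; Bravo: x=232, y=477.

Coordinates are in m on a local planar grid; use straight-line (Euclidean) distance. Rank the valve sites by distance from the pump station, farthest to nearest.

Delta, Charlie, Bravo, Echo, Alpha

Distance from the pump station at x=133, y=-190 to each:
Delta x=1175, y=-1262: 1495.0 m
Charlie x=-601, y=-949: 1055.9 m
Bravo x=232, y=477: 674.3 m
Echo x=-510, y=-131: 645.7 m
Alpha x=177, y=-689: 500.9 m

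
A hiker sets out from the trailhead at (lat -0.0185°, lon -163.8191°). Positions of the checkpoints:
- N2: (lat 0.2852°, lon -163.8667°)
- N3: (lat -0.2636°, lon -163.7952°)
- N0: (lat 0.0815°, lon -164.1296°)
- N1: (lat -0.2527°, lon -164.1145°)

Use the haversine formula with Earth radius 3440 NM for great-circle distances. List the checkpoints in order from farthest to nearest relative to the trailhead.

Distances from the trailhead:
N1 (lat -0.2527°, lon -164.1145°): 22.6 NM
N0 (lat 0.0815°, lon -164.1296°): 19.6 NM
N2 (lat 0.2852°, lon -163.8667°): 18.5 NM
N3 (lat -0.2636°, lon -163.7952°): 14.8 NM

N1, N0, N2, N3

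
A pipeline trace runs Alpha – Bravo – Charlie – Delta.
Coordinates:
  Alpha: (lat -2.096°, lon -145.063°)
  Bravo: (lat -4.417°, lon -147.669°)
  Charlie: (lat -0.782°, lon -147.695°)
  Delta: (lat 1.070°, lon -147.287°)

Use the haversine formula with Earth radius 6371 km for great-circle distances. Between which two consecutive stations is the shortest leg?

Charlie–Delta

Leg distances:
Alpha→Bravo: 387.7 km
Bravo→Charlie: 404.2 km
Charlie→Delta: 210.9 km
The shortest leg is Charlie–Delta at 210.9 km.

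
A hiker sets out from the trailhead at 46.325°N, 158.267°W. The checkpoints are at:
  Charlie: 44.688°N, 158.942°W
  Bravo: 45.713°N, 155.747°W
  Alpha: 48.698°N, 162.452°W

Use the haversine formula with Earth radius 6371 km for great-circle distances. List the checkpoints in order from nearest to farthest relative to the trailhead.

Charlie, Bravo, Alpha

Distance from the trailhead at 46.325°N, 158.267°W to each:
Charlie 44.688°N, 158.942°W: 189.5 km
Bravo 45.713°N, 155.747°W: 206.1 km
Alpha 48.698°N, 162.452°W: 410.3 km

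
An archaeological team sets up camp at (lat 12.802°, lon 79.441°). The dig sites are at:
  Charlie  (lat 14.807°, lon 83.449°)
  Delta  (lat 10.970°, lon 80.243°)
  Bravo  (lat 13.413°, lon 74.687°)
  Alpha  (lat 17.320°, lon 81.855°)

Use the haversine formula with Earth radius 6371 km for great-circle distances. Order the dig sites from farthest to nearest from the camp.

Computing each great-circle distance from (lat 12.802°, lon 79.441°):
Alpha (lat 17.320°, lon 81.855°): 565.3 km
Bravo (lat 13.413°, lon 74.687°): 519.3 km
Charlie (lat 14.807°, lon 83.449°): 486.8 km
Delta (lat 10.970°, lon 80.243°): 221.6 km

Alpha, Bravo, Charlie, Delta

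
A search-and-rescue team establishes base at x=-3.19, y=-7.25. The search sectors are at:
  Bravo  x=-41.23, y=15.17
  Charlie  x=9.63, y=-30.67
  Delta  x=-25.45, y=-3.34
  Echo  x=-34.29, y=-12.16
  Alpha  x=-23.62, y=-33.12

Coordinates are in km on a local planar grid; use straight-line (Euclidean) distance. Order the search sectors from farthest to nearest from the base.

Distance from the base at x=-3.19, y=-7.25 to each:
Bravo x=-41.23, y=15.17: 44.2 km
Alpha x=-23.62, y=-33.12: 33.0 km
Echo x=-34.29, y=-12.16: 31.5 km
Charlie x=9.63, y=-30.67: 26.7 km
Delta x=-25.45, y=-3.34: 22.6 km

Bravo, Alpha, Echo, Charlie, Delta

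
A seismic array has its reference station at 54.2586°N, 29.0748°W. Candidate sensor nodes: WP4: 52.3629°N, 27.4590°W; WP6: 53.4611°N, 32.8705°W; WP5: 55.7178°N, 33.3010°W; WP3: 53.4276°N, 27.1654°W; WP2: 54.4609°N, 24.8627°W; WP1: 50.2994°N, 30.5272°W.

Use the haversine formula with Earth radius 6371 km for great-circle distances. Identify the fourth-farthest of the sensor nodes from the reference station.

WP6

Distances from the reference station (54.2586°N, 29.0748°W):
WP1: 451.2 km
WP5: 314.6 km
WP2: 273.8 km
WP6: 264.2 km
WP4: 236.5 km
WP3: 155.7 km
The fourth-farthest is WP6 at 264.2 km.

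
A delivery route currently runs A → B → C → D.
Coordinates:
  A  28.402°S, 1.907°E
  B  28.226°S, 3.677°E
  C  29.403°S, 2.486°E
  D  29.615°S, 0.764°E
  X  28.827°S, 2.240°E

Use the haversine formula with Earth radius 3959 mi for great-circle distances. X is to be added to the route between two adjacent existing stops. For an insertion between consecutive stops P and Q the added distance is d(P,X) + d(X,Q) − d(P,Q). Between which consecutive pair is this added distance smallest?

Added distance for inserting X between each consecutive pair:
A–B: 23.9 mi
B–C: 30.4 mi
C–D: 42.2 mi
Smallest added distance is 23.9 mi, inserting between A and B.

between A and B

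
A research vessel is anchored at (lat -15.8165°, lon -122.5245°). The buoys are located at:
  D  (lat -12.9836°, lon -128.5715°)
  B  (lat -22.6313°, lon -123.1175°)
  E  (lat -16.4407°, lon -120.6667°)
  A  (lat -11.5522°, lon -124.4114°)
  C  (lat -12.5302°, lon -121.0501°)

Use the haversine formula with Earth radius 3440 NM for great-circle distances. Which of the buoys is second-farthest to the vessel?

D

Distance to each, sorted:
B: 410.5 NM
D: 390.6 NM
A: 278.7 NM
C: 215.2 NM
E: 113.5 NM
The second-farthest is D at 390.6 NM.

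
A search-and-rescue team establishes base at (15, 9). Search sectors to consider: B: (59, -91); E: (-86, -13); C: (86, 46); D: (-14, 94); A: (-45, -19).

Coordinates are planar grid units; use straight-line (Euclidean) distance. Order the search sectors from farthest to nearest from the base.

Distance from the base at (15, 9) to each:
B (59, -91): 109.3
E (-86, -13): 103.4
D (-14, 94): 89.8
C (86, 46): 80.1
A (-45, -19): 66.2

B, E, D, C, A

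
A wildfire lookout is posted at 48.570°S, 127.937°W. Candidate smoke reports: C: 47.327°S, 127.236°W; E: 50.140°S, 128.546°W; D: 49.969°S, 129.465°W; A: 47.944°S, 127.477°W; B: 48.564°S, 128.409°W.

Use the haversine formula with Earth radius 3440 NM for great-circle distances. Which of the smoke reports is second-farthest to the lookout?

Distance to each, sorted:
D: 103.1 NM
E: 97.2 NM
C: 79.8 NM
A: 41.8 NM
B: 18.8 NM
The second-farthest is E at 97.2 NM.

E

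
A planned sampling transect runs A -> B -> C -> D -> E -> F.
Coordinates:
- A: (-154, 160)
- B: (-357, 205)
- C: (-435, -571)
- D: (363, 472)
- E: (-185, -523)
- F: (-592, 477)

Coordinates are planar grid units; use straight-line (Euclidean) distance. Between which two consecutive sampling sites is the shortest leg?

Leg distances:
A→B: 207.9
B→C: 779.9
C→D: 1313.3
D→E: 1135.9
E→F: 1079.7
The shortest leg is A–B at 207.9.

A–B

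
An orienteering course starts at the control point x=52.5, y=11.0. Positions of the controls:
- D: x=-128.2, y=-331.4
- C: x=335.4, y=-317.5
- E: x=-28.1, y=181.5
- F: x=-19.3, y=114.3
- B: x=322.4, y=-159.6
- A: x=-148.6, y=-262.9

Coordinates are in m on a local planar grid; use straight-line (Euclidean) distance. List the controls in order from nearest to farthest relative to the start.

Computing each straight-line distance from x=52.5, y=11.0:
F x=-19.3, y=114.3: 125.8 m
E x=-28.1, y=181.5: 188.6 m
B x=322.4, y=-159.6: 319.3 m
A x=-148.6, y=-262.9: 339.8 m
D x=-128.2, y=-331.4: 387.2 m
C x=335.4, y=-317.5: 433.5 m

F, E, B, A, D, C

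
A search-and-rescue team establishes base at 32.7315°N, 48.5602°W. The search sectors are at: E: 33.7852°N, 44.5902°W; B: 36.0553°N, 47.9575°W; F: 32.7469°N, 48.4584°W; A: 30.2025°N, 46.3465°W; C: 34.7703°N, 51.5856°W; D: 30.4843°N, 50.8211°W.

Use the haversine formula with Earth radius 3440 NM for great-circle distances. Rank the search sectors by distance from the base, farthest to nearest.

Distances from the base:
E 33.7852°N, 44.5902°W: 209.1 NM
B 36.0553°N, 47.9575°W: 201.8 NM
C 34.7703°N, 51.5856°W: 194.4 NM
A 30.2025°N, 46.3465°W: 189.5 NM
D 30.4843°N, 50.8211°W: 177.7 NM
F 32.7469°N, 48.4584°W: 5.2 NM

E, B, C, A, D, F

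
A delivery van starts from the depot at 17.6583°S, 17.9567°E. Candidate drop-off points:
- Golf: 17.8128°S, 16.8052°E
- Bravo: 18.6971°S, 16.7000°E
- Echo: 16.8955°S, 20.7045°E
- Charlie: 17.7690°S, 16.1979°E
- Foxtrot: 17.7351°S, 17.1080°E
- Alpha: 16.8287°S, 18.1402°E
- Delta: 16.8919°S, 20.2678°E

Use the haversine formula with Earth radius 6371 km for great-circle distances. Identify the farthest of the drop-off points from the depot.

Distances from the depot (17.6583°S, 17.9567°E):
Echo: 303.8 km
Delta: 259.8 km
Charlie: 186.7 km
Bravo: 176.0 km
Golf: 123.2 km
Alpha: 94.3 km
Foxtrot: 90.3 km
The farthest is Echo at 303.8 km.

Echo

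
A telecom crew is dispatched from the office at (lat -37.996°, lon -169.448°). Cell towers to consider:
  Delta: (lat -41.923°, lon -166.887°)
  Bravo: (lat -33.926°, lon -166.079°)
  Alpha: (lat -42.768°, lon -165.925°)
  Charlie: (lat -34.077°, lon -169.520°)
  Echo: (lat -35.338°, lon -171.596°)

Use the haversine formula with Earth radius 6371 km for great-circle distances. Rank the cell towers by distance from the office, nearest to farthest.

Distance from the office at (lat -37.996°, lon -169.448°) to each:
Echo (lat -35.338°, lon -171.596°): 352.2 km
Charlie (lat -34.077°, lon -169.520°): 435.8 km
Delta (lat -41.923°, lon -166.887°): 488.1 km
Bravo (lat -33.926°, lon -166.079°): 544.7 km
Alpha (lat -42.768°, lon -165.925°): 608.6 km

Echo, Charlie, Delta, Bravo, Alpha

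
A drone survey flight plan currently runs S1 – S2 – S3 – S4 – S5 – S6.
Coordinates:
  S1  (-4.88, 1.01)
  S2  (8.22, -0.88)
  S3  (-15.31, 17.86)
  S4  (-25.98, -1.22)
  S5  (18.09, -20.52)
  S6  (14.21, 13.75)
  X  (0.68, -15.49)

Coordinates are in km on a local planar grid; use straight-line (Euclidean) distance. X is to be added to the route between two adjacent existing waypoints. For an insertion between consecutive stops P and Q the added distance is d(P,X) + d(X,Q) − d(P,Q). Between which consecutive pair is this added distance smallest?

between S4 and S5

Added distance for inserting X between each consecutive pair:
S1–S2: 20.6 km
S2–S3: 23.3 km
S3–S4: 45.4 km
S4–S5: 0.3 km
S5–S6: 15.9 km
Smallest added distance is 0.3 km, inserting between S4 and S5.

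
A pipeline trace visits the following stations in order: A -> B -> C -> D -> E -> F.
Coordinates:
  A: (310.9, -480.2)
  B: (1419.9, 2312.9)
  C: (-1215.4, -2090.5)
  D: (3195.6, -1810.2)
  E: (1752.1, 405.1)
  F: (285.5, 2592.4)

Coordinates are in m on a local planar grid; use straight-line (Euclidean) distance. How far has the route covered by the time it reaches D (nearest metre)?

12557 m

Leg distances:
A→B: 3005.2 m  (cumulative 3005.2 m)
B→C: 5131.7 m  (cumulative 8136.9 m)
C→D: 4419.9 m  (cumulative 12556.8 m)
Cumulative distance at D ≈ 12557 m.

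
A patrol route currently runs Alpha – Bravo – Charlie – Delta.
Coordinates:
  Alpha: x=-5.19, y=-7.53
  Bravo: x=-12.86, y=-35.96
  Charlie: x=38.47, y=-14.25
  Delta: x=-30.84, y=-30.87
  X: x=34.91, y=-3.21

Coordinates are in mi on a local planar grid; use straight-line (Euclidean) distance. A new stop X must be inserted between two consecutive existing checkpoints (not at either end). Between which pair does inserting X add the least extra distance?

between Charlie and Delta

Added distance for inserting X between each consecutive pair:
Alpha–Bravo: 68.8 mi
Bravo–Charlie: 13.8 mi
Charlie–Delta: 11.7 mi
Smallest added distance is 11.7 mi, inserting between Charlie and Delta.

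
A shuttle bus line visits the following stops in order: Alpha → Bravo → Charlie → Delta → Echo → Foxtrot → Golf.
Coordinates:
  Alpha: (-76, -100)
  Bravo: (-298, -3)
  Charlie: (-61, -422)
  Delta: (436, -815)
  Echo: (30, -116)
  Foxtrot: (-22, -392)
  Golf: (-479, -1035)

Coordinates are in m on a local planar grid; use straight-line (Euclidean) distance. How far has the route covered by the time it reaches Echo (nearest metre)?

Leg distances:
Alpha→Bravo: 242.3 m  (cumulative 242.3 m)
Bravo→Charlie: 481.4 m  (cumulative 723.6 m)
Charlie→Delta: 633.6 m  (cumulative 1357.3 m)
Delta→Echo: 808.4 m  (cumulative 2165.6 m)
Cumulative distance at Echo ≈ 2166 m.

2166 m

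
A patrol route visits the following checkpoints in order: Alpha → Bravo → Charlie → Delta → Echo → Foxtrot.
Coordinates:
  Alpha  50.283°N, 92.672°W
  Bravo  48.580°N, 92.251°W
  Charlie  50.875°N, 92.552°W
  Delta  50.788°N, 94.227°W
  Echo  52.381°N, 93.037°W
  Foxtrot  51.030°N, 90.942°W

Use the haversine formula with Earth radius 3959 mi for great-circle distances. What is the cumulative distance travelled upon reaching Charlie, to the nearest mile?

Leg distances:
Alpha→Bravo: 119.2 mi  (cumulative 119.2 mi)
Bravo→Charlie: 159.1 mi  (cumulative 278.3 mi)
Cumulative distance at Charlie ≈ 278 mi.

278 mi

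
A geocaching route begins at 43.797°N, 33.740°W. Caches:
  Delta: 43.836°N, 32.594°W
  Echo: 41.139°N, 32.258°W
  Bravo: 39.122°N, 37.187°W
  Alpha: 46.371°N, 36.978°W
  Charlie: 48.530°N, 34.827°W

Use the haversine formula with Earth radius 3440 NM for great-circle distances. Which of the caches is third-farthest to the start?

Alpha

Distances from the start (43.797°N, 33.740°W):
Bravo: 320.6 NM
Charlie: 287.7 NM
Alpha: 206.7 NM
Echo: 172.5 NM
Delta: 49.7 NM
The third-farthest is Alpha at 206.7 NM.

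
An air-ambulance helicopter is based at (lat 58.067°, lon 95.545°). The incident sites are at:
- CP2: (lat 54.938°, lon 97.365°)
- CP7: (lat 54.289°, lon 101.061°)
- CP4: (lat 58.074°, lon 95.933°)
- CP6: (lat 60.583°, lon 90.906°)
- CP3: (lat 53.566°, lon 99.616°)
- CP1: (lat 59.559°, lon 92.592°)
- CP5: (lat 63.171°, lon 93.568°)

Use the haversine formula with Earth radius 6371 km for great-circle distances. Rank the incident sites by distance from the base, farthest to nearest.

Distance from the base at (lat 58.067°, lon 95.545°) to each:
CP5 (lat 63.171°, lon 93.568°): 577.6 km
CP3 (lat 53.566°, lon 99.616°): 561.2 km
CP7 (lat 54.289°, lon 101.061°): 541.0 km
CP6 (lat 60.583°, lon 90.906°): 383.9 km
CP2 (lat 54.938°, lon 97.365°): 365.4 km
CP1 (lat 59.559°, lon 92.592°): 237.5 km
CP4 (lat 58.074°, lon 95.933°): 22.8 km

CP5, CP3, CP7, CP6, CP2, CP1, CP4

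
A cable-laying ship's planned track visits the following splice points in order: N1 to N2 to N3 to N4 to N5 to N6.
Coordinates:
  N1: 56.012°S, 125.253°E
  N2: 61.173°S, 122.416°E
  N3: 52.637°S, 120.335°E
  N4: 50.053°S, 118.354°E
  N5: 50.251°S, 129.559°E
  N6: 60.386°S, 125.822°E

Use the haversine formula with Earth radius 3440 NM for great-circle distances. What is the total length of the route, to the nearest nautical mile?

2064 NM

Leg distances:
N1→N2: 322.2 NM  (cumulative 322.2 NM)
N2→N3: 516.9 NM  (cumulative 839.2 NM)
N3→N4: 172.0 NM  (cumulative 1011.2 NM)
N4→N5: 430.8 NM  (cumulative 1442.0 NM)
N5→N6: 621.5 NM  (cumulative 2063.5 NM)
Total route length ≈ 2064 NM.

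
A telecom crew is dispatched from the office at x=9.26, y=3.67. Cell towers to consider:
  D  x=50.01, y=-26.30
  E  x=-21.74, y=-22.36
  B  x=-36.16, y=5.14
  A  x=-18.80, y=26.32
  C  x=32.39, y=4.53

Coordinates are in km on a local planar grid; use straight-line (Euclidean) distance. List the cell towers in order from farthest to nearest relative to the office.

D, B, E, A, C

Computing each straight-line distance from x=9.26, y=3.67:
D x=50.01, y=-26.30: 50.6 km
B x=-36.16, y=5.14: 45.4 km
E x=-21.74, y=-22.36: 40.5 km
A x=-18.80, y=26.32: 36.1 km
C x=32.39, y=4.53: 23.1 km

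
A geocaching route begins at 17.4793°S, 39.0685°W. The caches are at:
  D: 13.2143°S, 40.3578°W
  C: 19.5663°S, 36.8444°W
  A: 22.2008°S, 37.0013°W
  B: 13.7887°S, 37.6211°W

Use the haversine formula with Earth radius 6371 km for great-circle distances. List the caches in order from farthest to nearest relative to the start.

Distance from the start at 17.4793°S, 39.0685°W to each:
A 22.2008°S, 37.0013°W: 567.8 km
D 13.2143°S, 40.3578°W: 494.0 km
B 13.7887°S, 37.6211°W: 438.7 km
C 19.5663°S, 36.8444°W: 329.9 km

A, D, B, C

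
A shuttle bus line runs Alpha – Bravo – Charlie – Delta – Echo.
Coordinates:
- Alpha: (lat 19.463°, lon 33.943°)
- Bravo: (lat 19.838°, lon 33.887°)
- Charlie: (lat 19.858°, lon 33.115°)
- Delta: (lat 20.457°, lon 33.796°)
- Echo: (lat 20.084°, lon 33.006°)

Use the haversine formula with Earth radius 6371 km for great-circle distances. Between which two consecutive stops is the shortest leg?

Leg distances:
Alpha→Bravo: 42.1 km
Bravo→Charlie: 80.8 km
Charlie→Delta: 97.4 km
Delta→Echo: 92.3 km
The shortest leg is Alpha–Bravo at 42.1 km.

Alpha–Bravo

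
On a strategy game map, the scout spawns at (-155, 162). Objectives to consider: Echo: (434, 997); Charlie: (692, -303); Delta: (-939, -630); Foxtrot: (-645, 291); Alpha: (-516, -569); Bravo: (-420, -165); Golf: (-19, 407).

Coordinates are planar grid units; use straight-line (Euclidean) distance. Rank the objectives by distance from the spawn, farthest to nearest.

Distances from the spawn:
Delta (-939, -630): 1114.4
Echo (434, 997): 1021.8
Charlie (692, -303): 966.2
Alpha (-516, -569): 815.3
Foxtrot (-645, 291): 506.7
Bravo (-420, -165): 420.9
Golf (-19, 407): 280.2

Delta, Echo, Charlie, Alpha, Foxtrot, Bravo, Golf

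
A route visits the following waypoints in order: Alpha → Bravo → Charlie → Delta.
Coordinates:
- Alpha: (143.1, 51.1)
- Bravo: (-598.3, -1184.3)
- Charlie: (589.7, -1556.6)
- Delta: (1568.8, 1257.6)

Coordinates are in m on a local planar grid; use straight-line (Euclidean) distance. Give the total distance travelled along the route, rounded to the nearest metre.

5665 m

Leg distances:
Alpha→Bravo: 1440.8 m  (cumulative 1440.8 m)
Bravo→Charlie: 1245.0 m  (cumulative 2685.8 m)
Charlie→Delta: 2979.7 m  (cumulative 5665.4 m)
Total route length ≈ 5665 m.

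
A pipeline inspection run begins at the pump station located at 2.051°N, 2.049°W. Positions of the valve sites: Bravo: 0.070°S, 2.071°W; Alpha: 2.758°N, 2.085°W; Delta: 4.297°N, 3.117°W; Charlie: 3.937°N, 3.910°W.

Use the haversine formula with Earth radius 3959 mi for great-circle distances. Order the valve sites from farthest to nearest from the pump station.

Charlie, Delta, Bravo, Alpha

Distances from the pump station:
Charlie 3.937°N, 3.910°W: 183.0 mi
Delta 4.297°N, 3.117°W: 171.8 mi
Bravo 0.070°S, 2.071°W: 146.6 mi
Alpha 2.758°N, 2.085°W: 48.9 mi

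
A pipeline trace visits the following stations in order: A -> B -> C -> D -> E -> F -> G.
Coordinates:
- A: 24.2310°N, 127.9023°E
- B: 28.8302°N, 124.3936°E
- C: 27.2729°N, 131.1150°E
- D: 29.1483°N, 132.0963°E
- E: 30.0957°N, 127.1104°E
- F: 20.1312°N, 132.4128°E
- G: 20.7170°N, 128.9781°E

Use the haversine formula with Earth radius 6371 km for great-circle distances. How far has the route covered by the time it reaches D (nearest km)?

1531 km

Leg distances:
A→B: 619.1 km  (cumulative 619.1 km)
B→C: 681.8 km  (cumulative 1300.9 km)
C→D: 229.6 km  (cumulative 1530.5 km)
Cumulative distance at D ≈ 1531 km.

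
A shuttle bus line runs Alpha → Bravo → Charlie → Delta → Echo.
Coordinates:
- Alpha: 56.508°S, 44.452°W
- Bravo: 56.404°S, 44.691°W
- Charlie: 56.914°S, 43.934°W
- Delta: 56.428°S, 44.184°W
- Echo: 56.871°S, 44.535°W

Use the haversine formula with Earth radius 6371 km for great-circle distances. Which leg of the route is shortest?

Alpha–Bravo

Leg distances:
Alpha→Bravo: 18.7 km
Bravo→Charlie: 73.2 km
Charlie→Delta: 56.2 km
Delta→Echo: 53.7 km
The shortest leg is Alpha–Bravo at 18.7 km.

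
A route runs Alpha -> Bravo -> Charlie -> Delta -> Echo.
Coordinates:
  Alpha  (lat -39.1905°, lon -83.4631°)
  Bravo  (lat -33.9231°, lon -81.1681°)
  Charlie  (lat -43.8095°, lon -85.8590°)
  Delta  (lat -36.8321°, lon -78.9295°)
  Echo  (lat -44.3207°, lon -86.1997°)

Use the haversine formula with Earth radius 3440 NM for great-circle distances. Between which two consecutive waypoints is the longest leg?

Bravo–Charlie

Leg distances:
Alpha→Bravo: 335.0 NM
Bravo→Charlie: 632.5 NM
Charlie→Delta: 525.0 NM
Delta→Echo: 558.1 NM
The longest leg is Bravo–Charlie at 632.5 NM.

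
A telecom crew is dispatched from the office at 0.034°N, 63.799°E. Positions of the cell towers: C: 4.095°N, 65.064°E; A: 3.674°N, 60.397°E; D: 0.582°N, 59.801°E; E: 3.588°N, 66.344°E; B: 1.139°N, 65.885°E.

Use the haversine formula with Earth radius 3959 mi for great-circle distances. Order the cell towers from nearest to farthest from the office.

Distances from the office:
B 1.139°N, 65.885°E: 163.1 mi
D 0.582°N, 59.801°E: 278.8 mi
C 4.095°N, 65.064°E: 293.9 mi
E 3.588°N, 66.344°E: 302.0 mi
A 3.674°N, 60.397°E: 344.2 mi

B, D, C, E, A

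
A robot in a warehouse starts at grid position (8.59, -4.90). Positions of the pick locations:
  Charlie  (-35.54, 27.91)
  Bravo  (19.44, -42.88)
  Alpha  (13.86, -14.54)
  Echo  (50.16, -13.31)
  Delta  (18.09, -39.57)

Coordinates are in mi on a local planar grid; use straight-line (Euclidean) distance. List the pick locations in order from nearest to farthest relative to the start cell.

Distances from the start cell:
Alpha (13.86, -14.54): 11.0 mi
Delta (18.09, -39.57): 35.9 mi
Bravo (19.44, -42.88): 39.5 mi
Echo (50.16, -13.31): 42.4 mi
Charlie (-35.54, 27.91): 55.0 mi

Alpha, Delta, Bravo, Echo, Charlie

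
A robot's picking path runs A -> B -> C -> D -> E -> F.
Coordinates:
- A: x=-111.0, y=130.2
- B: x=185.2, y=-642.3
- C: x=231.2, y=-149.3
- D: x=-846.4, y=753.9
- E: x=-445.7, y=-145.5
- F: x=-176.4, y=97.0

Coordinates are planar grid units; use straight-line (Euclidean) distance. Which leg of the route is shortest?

E–F

Leg distances:
A→B: 827.3
B→C: 495.1
C→D: 1406.1
D→E: 984.6
E→F: 362.4
The shortest leg is E–F at 362.4.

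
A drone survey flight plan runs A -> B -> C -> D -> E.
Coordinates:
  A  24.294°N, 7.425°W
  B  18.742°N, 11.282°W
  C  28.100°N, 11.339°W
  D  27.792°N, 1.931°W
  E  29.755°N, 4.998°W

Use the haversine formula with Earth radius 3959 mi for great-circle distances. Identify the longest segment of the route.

B–C

Leg distances:
A→B: 456.7 mi
B→C: 646.6 mi
C→D: 574.5 mi
D→E: 230.0 mi
The longest leg is B–C at 646.6 mi.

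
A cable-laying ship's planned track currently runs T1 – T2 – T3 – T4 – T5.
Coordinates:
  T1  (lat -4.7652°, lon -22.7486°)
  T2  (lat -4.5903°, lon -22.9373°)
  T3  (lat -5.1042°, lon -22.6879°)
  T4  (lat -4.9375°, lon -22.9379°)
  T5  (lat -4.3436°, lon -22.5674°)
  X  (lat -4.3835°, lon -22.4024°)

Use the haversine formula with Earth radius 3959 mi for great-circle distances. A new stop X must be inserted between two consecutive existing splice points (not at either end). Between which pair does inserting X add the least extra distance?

between T4 and T5

Added distance for inserting X between each consecutive pair:
T1–T2: 57.3 mi
T2–T3: 53.6 mi
T3–T4: 86.0 mi
T4–T5: 16.5 mi
Smallest added distance is 16.5 mi, inserting between T4 and T5.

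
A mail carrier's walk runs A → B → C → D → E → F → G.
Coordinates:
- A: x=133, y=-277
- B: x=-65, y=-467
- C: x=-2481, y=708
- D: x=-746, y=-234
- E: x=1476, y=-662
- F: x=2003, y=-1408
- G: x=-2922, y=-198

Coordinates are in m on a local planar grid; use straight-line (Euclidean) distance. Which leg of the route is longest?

Leg distances:
A→B: 274.4 m
B→C: 2686.6 m
C→D: 1974.2 m
D→E: 2262.8 m
E→F: 913.4 m
F→G: 5071.5 m
The longest leg is F–G at 5071.5 m.

F–G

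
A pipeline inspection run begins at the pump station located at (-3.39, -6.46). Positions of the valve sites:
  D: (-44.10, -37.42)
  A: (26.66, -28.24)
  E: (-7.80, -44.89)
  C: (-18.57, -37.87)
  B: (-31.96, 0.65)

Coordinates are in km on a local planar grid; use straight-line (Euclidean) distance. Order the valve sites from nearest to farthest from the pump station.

B, C, A, E, D

Distances from the pump station:
B (-31.96, 0.65): 29.4 km
C (-18.57, -37.87): 34.9 km
A (26.66, -28.24): 37.1 km
E (-7.80, -44.89): 38.7 km
D (-44.10, -37.42): 51.1 km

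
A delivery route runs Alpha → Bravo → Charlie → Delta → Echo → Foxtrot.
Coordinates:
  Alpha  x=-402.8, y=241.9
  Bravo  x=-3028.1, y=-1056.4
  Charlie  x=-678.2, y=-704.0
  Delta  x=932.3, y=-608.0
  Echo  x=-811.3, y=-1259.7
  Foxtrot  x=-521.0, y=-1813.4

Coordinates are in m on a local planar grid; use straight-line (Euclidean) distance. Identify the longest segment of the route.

Leg distances:
Alpha→Bravo: 2928.8 m
Bravo→Charlie: 2376.2 m
Charlie→Delta: 1613.4 m
Delta→Echo: 1861.4 m
Echo→Foxtrot: 625.2 m
The longest leg is Alpha–Bravo at 2928.8 m.

Alpha–Bravo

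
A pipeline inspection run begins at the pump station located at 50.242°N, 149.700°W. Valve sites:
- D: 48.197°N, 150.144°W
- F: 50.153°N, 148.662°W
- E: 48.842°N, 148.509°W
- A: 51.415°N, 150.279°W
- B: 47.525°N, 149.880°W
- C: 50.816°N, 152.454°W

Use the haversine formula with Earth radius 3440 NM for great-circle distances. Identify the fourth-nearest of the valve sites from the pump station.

C

Distances from the pump station (50.242°N, 149.700°W):
F: 40.3 NM
A: 73.8 NM
E: 96.0 NM
C: 110.6 NM
D: 124.0 NM
B: 163.3 NM
The fourth-nearest is C at 110.6 NM.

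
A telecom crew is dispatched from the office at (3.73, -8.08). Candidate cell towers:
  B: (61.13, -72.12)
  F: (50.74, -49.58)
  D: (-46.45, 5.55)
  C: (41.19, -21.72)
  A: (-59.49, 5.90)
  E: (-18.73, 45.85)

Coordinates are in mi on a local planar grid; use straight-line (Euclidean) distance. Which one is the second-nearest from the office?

Distances from the office ((3.73, -8.08)):
C: 39.9 mi
D: 52.0 mi
E: 58.4 mi
F: 62.7 mi
A: 64.7 mi
B: 86.0 mi
The second-nearest is D at 52.0 mi.

D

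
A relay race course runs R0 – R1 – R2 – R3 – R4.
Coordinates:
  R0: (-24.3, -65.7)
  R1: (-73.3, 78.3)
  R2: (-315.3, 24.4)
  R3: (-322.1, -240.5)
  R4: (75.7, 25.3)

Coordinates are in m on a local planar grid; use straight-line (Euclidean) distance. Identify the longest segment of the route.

Leg distances:
R0→R1: 152.1 m
R1→R2: 247.9 m
R2→R3: 265.0 m
R3→R4: 478.4 m
The longest leg is R3–R4 at 478.4 m.

R3–R4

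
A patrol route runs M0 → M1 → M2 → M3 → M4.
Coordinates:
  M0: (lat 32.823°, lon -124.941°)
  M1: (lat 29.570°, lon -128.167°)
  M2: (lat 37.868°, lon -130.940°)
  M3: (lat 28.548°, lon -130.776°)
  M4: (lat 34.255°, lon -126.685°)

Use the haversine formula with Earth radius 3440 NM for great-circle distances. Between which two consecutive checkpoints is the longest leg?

Leg distances:
M0→M1: 256.1 NM
M1→M2: 517.0 NM
M2→M3: 559.6 NM
M3→M4: 401.6 NM
The longest leg is M2–M3 at 559.6 NM.

M2–M3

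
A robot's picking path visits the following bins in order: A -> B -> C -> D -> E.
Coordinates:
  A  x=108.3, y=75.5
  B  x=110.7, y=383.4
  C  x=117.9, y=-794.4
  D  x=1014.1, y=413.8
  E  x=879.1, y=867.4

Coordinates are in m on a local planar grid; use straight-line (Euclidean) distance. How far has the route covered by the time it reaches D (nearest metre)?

2990 m

Leg distances:
A→B: 307.9 m  (cumulative 307.9 m)
B→C: 1177.8 m  (cumulative 1485.7 m)
C→D: 1504.3 m  (cumulative 2990.0 m)
Cumulative distance at D ≈ 2990 m.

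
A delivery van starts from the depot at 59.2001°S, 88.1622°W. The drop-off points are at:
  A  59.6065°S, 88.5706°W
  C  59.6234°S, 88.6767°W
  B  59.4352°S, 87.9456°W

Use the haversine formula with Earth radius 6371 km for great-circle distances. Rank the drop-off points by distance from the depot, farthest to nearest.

Computing each great-circle distance from 59.2001°S, 88.1622°W:
C 59.6234°S, 88.6767°W: 55.3 km
A 59.6065°S, 88.5706°W: 50.8 km
B 59.4352°S, 87.9456°W: 28.9 km

C, A, B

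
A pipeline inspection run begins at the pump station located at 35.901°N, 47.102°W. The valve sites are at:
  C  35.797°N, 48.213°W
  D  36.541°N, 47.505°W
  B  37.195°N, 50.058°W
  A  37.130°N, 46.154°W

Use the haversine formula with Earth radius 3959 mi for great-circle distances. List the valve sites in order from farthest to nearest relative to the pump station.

Computing each great-circle distance from 35.901°N, 47.102°W:
B 37.195°N, 50.058°W: 186.9 mi
A 37.130°N, 46.154°W: 99.9 mi
C 35.797°N, 48.213°W: 62.6 mi
D 36.541°N, 47.505°W: 49.6 mi

B, A, C, D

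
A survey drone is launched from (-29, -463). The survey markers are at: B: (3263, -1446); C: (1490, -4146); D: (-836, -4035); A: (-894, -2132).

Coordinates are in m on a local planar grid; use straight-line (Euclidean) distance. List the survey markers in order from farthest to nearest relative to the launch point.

C, D, B, A

Computing each straight-line distance from (-29, -463):
C (1490, -4146): 3983.9 m
D (-836, -4035): 3662.0 m
B (3263, -1446): 3435.6 m
A (-894, -2132): 1879.8 m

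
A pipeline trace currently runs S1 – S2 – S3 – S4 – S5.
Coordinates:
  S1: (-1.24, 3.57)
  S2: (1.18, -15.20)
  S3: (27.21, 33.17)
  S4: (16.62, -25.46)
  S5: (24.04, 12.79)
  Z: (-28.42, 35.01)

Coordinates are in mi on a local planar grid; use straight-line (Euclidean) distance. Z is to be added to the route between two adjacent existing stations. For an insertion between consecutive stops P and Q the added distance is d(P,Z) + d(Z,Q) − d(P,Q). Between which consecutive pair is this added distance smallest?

Added distance for inserting Z between each consecutive pair:
S1–S2: 80.9 mi
S2–S3: 59.0 mi
S3–S4: 71.5 mi
S4–S5: 93.4 mi
Smallest added distance is 59.0 mi, inserting between S2 and S3.

between S2 and S3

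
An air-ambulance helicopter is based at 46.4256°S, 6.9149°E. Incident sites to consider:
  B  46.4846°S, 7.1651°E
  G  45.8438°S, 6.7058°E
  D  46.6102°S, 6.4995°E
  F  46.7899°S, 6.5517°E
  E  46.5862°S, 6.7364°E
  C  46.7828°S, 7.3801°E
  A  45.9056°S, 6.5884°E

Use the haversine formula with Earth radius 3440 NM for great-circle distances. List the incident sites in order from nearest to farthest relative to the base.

Distance from the base at 46.4256°S, 6.9149°E to each:
B 46.4846°S, 7.1651°E: 10.9 NM
E 46.5862°S, 6.7364°E: 12.1 NM
D 46.6102°S, 6.4995°E: 20.4 NM
F 46.7899°S, 6.5517°E: 26.5 NM
C 46.7828°S, 7.3801°E: 28.8 NM
A 45.9056°S, 6.5884°E: 34.0 NM
G 45.8438°S, 6.7058°E: 36.0 NM

B, E, D, F, C, A, G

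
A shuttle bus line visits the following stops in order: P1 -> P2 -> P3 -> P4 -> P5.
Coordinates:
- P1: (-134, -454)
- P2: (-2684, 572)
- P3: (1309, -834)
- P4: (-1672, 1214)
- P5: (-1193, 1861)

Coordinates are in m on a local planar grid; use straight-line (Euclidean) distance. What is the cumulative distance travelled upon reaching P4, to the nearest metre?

Leg distances:
P1→P2: 2748.7 m  (cumulative 2748.7 m)
P2→P3: 4233.3 m  (cumulative 6982.0 m)
P3→P4: 3616.7 m  (cumulative 10598.7 m)
Cumulative distance at P4 ≈ 10599 m.

10599 m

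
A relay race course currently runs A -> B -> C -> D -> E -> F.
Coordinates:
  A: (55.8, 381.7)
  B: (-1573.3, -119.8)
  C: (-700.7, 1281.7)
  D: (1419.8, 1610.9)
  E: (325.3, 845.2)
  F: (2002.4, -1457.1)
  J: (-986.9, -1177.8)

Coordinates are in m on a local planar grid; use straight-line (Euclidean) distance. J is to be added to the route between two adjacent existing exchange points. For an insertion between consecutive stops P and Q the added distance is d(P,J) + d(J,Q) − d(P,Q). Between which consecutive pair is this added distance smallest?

Added distance for inserting J between each consecutive pair:
A–B: 1381.1 m
B–C: 2034.8 m
C–D: 4013.8 m
D–E: 4759.2 m
E–F: 2565.2 m
Smallest added distance is 1381.1 m, inserting between A and B.

between A and B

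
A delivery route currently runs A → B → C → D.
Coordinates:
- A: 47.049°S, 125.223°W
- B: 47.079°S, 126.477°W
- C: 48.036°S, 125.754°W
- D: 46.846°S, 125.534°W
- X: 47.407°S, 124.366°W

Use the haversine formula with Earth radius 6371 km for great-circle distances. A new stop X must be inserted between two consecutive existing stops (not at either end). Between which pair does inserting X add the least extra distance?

Added distance for inserting X between each consecutive pair:
A–B: 144.4 km
B–C: 169.2 km
C–D: 100.0 km
Smallest added distance is 100.0 km, inserting between C and D.

between C and D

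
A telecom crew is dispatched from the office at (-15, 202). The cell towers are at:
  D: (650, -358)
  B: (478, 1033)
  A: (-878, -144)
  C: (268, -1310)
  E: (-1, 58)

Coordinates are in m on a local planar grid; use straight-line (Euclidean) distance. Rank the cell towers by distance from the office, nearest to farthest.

E, D, A, B, C

Computing each straight-line distance from (-15, 202):
E (-1, 58): 144.7 m
D (650, -358): 869.4 m
A (-878, -144): 929.8 m
B (478, 1033): 966.2 m
C (268, -1310): 1538.3 m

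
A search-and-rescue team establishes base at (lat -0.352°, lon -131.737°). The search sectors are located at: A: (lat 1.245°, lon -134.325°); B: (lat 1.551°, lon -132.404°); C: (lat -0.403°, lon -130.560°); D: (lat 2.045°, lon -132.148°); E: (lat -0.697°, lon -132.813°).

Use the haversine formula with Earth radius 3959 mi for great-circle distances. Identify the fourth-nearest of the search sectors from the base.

D

Distance to each, sorted:
E: 78.1 mi
C: 81.4 mi
B: 139.3 mi
D: 168.0 mi
A: 210.1 mi
The fourth-nearest is D at 168.0 mi.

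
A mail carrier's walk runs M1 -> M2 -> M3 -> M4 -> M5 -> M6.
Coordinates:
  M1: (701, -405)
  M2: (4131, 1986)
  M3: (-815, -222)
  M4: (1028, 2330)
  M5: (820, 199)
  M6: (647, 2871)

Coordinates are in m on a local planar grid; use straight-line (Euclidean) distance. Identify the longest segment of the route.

M2–M3

Leg distances:
M1→M2: 4181.1 m
M2→M3: 5416.5 m
M3→M4: 3147.9 m
M4→M5: 2141.1 m
M5→M6: 2677.6 m
The longest leg is M2–M3 at 5416.5 m.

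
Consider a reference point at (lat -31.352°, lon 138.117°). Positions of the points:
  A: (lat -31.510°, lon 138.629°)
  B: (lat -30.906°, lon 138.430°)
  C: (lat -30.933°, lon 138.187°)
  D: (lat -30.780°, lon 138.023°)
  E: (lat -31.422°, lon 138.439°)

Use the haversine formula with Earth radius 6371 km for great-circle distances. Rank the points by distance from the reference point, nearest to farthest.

Distance from the reference point at (lat -31.352°, lon 138.117°) to each:
E (lat -31.422°, lon 138.439°): 31.5 km
C (lat -30.933°, lon 138.187°): 47.1 km
A (lat -31.510°, lon 138.629°): 51.7 km
B (lat -30.906°, lon 138.430°): 57.9 km
D (lat -30.780°, lon 138.023°): 64.2 km

E, C, A, B, D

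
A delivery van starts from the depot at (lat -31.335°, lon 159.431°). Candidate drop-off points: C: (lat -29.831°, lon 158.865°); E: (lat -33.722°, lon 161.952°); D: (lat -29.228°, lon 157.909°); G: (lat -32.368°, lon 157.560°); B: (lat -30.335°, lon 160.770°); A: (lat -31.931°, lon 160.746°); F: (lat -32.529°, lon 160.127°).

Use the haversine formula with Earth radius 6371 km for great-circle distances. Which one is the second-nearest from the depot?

Distances from the depot ((lat -31.335°, lon 159.431°)):
A: 141.0 km
F: 148.1 km
B: 169.4 km
C: 175.8 km
G: 210.8 km
D: 276.1 km
E: 355.4 km
The second-nearest is F at 148.1 km.

F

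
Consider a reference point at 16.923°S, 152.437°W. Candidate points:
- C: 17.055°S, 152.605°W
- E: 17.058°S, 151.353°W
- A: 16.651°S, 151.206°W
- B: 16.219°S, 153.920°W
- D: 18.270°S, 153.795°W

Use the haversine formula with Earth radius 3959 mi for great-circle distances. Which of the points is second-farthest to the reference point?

B

Distances from the reference point (16.923°S, 152.437°W):
D: 129.1 mi
B: 109.6 mi
A: 83.6 mi
E: 72.2 mi
C: 14.4 mi
The second-farthest is B at 109.6 mi.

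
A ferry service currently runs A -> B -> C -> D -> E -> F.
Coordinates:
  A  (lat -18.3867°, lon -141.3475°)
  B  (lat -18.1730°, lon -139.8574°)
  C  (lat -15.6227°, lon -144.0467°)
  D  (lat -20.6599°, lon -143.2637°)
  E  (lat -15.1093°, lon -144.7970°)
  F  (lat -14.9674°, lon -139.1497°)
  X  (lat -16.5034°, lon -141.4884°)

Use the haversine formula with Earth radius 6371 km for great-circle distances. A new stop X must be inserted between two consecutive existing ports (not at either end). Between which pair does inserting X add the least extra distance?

Added distance for inserting X between each consecutive pair:
A–B: 304.7 km
B–C: 16.0 km
C–D: 222.8 km
D–E: 246.9 km
E–F: 82.8 km
Smallest added distance is 16.0 km, inserting between B and C.

between B and C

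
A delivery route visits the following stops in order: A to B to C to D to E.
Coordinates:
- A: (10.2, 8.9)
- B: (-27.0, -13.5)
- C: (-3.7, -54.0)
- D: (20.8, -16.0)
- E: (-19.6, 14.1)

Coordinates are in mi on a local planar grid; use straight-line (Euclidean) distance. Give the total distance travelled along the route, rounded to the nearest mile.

Leg distances:
A→B: 43.4 mi  (cumulative 43.4 mi)
B→C: 46.7 mi  (cumulative 90.1 mi)
C→D: 45.2 mi  (cumulative 135.4 mi)
D→E: 50.4 mi  (cumulative 185.7 mi)
Total route length ≈ 186 mi.

186 mi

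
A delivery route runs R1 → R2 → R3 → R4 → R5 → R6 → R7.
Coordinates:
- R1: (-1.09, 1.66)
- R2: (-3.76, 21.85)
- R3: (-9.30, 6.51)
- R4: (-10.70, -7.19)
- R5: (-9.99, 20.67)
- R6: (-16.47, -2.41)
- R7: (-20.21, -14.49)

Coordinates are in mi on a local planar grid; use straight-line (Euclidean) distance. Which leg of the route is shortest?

Leg distances:
R1→R2: 20.4 mi
R2→R3: 16.3 mi
R3→R4: 13.8 mi
R4→R5: 27.9 mi
R5→R6: 24.0 mi
R6→R7: 12.6 mi
The shortest leg is R6–R7 at 12.6 mi.

R6–R7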